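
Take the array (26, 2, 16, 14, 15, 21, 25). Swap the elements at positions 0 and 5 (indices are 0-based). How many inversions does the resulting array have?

7 inversions

Positions 0 and 5 hold 26 and 21; after swapping, the array is [21, 2, 16, 14, 15, 26, 25].
Sweep left to right; for each value list the smaller values that follow it:
21: 4
2: 0
16: 2
14: 0
15: 0
26: 1
25: 0
Sum: 4 + 0 + 2 + 0 + 0 + 1 + 0 = 7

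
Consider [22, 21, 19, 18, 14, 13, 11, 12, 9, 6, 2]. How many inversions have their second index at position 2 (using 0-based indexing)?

The element at index 2 is 19.
Elements before it: 22, 21
Those larger than 19: 22, 21

2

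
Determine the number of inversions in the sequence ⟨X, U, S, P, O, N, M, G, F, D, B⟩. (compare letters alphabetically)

Element-by-element contributions:
X: 10
U: 9
S: 8
P: 7
O: 6
N: 5
M: 4
G: 3
F: 2
D: 1
B: 0
Sum: 10 + 9 + 8 + 7 + 6 + 5 + 4 + 3 + 2 + 1 + 0 = 55

55 out-of-order pairs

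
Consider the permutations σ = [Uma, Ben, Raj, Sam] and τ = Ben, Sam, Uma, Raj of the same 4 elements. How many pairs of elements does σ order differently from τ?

3

Assign each item its position (1..4) in the first ordering, then rewrite the second ordering as that position sequence:
positions: Uma→1, Ben→2, Raj→3, Sam→4
second ordering as positions: [2, 4, 1, 3]
Discordant pairs = inversions in this position sequence.
2: 1 → 1
4: 1, 3 → 2
1: 0
3: 0
Total: 1 + 2 + 0 + 0 = 3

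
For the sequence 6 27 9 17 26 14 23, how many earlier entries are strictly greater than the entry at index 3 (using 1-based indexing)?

The element at index 3 is 9.
Elements before it: 6, 27
Those larger than 9: 27

1 such element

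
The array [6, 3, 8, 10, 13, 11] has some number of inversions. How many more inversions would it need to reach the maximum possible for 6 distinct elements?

13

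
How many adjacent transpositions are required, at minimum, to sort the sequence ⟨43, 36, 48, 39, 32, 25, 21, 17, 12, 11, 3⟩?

There are 52 swaps.

Each adjacent swap fixes exactly one inversion, so the minimum swap count equals the number of inversions.
Count inversions — for each element, later elements that are smaller:
43: 36, 39, 32, 25, 21, 17, 12, 11, 3 → 9
36: 32, 25, 21, 17, 12, 11, 3 → 7
48: 39, 32, 25, 21, 17, 12, 11, 3 → 8
39: 32, 25, 21, 17, 12, 11, 3 → 7
32: 25, 21, 17, 12, 11, 3 → 6
25: 21, 17, 12, 11, 3 → 5
21: 17, 12, 11, 3 → 4
17: 12, 11, 3 → 3
12: 11, 3 → 2
11: 3 → 1
3: none → 0
Total inversions: 9 + 7 + 8 + 7 + 6 + 5 + 4 + 3 + 2 + 1 + 0 = 52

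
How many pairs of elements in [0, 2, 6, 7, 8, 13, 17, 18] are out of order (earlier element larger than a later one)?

0 inversions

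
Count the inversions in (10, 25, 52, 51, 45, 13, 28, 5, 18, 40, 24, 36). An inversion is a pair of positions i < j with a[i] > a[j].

35 inversions

Sweep left to right; for each value list the smaller values that follow it:
10 → 5 → 1
25 → 13, 5, 18, 24 → 4
52 → 51, 45, 13, 28, 5, 18, 40, 24, 36 → 9
51 → 45, 13, 28, 5, 18, 40, 24, 36 → 8
45 → 13, 28, 5, 18, 40, 24, 36 → 7
13 → 5 → 1
28 → 5, 18, 24 → 3
5 → none → 0
18 → none → 0
40 → 24, 36 → 2
24 → none → 0
36 → none → 0
Sum: 1 + 4 + 9 + 8 + 7 + 1 + 3 + 0 + 0 + 2 + 0 + 0 = 35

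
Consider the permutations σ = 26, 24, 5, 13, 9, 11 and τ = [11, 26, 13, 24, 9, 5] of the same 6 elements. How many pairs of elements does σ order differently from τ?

Assign each item its position (1..6) in the first ordering, then rewrite the second ordering as that position sequence:
positions: 26→1, 24→2, 5→3, 13→4, 9→5, 11→6
second ordering as positions: [6, 1, 4, 2, 5, 3]
Discordant pairs = inversions in this position sequence.
6: 1, 4, 2, 5, 3 → 5
1: 0
4: 2, 3 → 2
2: 0
5: 3 → 1
3: 0
Total: 5 + 0 + 2 + 0 + 1 + 0 = 8

8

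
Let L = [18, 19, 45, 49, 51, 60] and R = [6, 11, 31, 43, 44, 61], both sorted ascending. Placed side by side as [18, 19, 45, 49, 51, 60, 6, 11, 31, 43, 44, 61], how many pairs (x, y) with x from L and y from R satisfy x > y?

24 cross-inversions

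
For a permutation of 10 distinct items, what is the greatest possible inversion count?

45

A reversed (strictly descending) arrangement makes every pair an inversion, giving C(10, 2) inversions.
C(10, 2) = 10·9/2 = 45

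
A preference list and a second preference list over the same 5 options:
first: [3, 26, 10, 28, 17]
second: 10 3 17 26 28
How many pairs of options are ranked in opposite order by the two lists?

There are 4 pairs.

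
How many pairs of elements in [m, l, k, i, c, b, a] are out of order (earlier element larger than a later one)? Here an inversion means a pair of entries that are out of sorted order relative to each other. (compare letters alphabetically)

Inversions: 21

Element-by-element contributions:
m → l, k, i, c, b, a → 6
l → k, i, c, b, a → 5
k → i, c, b, a → 4
i → c, b, a → 3
c → b, a → 2
b → a → 1
a → none → 0
Sum: 6 + 5 + 4 + 3 + 2 + 1 + 0 = 21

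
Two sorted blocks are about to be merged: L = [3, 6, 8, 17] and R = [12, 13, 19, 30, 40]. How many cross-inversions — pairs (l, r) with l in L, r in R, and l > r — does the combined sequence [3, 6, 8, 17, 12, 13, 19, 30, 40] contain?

2 split inversions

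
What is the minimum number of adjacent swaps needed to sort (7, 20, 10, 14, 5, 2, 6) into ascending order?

The minimum number of adjacent swaps to sort an array equals its inversion count, since every such swap removes exactly one inversion.
Count inversions — for each element, later elements that are smaller:
7: 5, 2, 6 → 3
20: 10, 14, 5, 2, 6 → 5
10: 5, 2, 6 → 3
14: 5, 2, 6 → 3
5: 2 → 1
2: none → 0
6: none → 0
Total inversions: 3 + 5 + 3 + 3 + 1 + 0 + 0 = 15

15 adjacent swaps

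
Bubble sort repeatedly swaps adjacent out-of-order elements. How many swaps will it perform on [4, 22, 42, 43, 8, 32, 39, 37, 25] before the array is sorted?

Swaps: 15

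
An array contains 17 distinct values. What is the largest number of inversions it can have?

A reversed (strictly descending) arrangement makes every pair an inversion, giving C(17, 2) inversions.
C(17, 2) = 17·16/2 = 136

136 inversions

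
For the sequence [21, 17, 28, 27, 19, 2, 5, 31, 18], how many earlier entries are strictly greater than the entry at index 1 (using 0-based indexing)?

1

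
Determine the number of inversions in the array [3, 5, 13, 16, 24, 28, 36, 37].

For each element, count later entries that are smaller:
3: 0
5: 0
13: 0
16: 0
24: 0
28: 0
36: 0
37: 0
Sum: 0 + 0 + 0 + 0 + 0 + 0 + 0 + 0 = 0

0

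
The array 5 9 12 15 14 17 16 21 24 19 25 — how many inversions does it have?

4

For each element, count later entries that are smaller:
5 → none → 0
9 → none → 0
12 → none → 0
15 → 14 → 1
14 → none → 0
17 → 16 → 1
16 → none → 0
21 → 19 → 1
24 → 19 → 1
19 → none → 0
25 → none → 0
Sum: 0 + 0 + 0 + 1 + 0 + 1 + 0 + 1 + 1 + 0 + 0 = 4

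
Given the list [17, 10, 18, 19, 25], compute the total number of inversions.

Out-of-order pairs: 1

Out-of-order index pairs (0-indexed):
(0,1): 17 > 10
That's 1 pair.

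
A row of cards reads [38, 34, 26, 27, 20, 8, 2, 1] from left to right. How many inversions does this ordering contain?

27 inversions

Element-by-element contributions:
38 → 34, 26, 27, 20, 8, 2, 1 → 7
34 → 26, 27, 20, 8, 2, 1 → 6
26 → 20, 8, 2, 1 → 4
27 → 20, 8, 2, 1 → 4
20 → 8, 2, 1 → 3
8 → 2, 1 → 2
2 → 1 → 1
1 → none → 0
Sum: 7 + 6 + 4 + 4 + 3 + 2 + 1 + 0 = 27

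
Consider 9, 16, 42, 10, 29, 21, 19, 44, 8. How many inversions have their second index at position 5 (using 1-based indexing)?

The element at index 5 is 29.
Elements before it: 9, 16, 42, 10
Those larger than 29: 42

1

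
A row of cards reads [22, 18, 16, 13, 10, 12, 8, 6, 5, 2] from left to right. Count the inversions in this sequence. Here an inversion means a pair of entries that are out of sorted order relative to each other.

44 inversions

Count, for each position, how many later elements it exceeds:
22 → 18, 16, 13, 10, 12, 8, 6, 5, 2 → 9
18 → 16, 13, 10, 12, 8, 6, 5, 2 → 8
16 → 13, 10, 12, 8, 6, 5, 2 → 7
13 → 10, 12, 8, 6, 5, 2 → 6
10 → 8, 6, 5, 2 → 4
12 → 8, 6, 5, 2 → 4
8 → 6, 5, 2 → 3
6 → 5, 2 → 2
5 → 2 → 1
2 → none → 0
Sum: 9 + 8 + 7 + 6 + 4 + 4 + 3 + 2 + 1 + 0 = 44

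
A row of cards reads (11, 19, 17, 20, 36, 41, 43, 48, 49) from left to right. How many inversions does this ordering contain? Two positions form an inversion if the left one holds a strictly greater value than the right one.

1

Sweep left to right; for each value list the smaller values that follow it:
11 → none → 0
19 → 17 → 1
17 → none → 0
20 → none → 0
36 → none → 0
41 → none → 0
43 → none → 0
48 → none → 0
49 → none → 0
Sum: 0 + 1 + 0 + 0 + 0 + 0 + 0 + 0 + 0 = 1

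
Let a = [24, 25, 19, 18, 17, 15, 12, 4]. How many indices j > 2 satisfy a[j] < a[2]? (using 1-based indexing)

The element at index 2 is 25.
Elements after it: 19, 18, 17, 15, 12, 4
Those smaller than 25: 19, 18, 17, 15, 12, 4

6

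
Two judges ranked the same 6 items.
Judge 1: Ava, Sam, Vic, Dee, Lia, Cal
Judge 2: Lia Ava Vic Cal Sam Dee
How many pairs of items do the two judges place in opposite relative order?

Assign each item its position (1..6) in the first ordering, then rewrite the second ordering as that position sequence:
positions: Ava→1, Sam→2, Vic→3, Dee→4, Lia→5, Cal→6
second ordering as positions: [5, 1, 3, 6, 2, 4]
Discordant pairs = inversions in this position sequence.
5: 1, 3, 2, 4 → 4
1: 0
3: 2 → 1
6: 2, 4 → 2
2: 0
4: 0
Total: 4 + 0 + 1 + 2 + 0 + 0 = 7

7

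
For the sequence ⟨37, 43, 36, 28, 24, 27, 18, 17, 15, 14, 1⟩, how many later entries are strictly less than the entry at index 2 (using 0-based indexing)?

8

The element at index 2 is 36.
Elements after it: 28, 24, 27, 18, 17, 15, 14, 1
Those smaller than 36: 28, 24, 27, 18, 17, 15, 14, 1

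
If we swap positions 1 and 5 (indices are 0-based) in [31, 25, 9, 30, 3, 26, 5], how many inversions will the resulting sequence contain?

16

Positions 1 and 5 hold 25 and 26; after swapping, the array is [31, 26, 9, 30, 3, 25, 5].
Sweep left to right; for each value list the smaller values that follow it:
31: 6
26: 4
9: 2
30: 3
3: 0
25: 1
5: 0
Sum: 6 + 4 + 2 + 3 + 0 + 1 + 0 = 16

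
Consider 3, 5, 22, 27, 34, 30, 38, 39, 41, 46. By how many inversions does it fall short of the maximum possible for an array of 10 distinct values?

Maximum inversions for 10 distinct elements is C(10, 2) = 10·9/2 = 45.
Current inversions — for each element, count later smaller elements:
3: 0
5: 0
22: 0
27: 0
34: 1
30: 0
38: 0
39: 0
41: 0
46: 0
Current total: 0 + 0 + 0 + 0 + 1 + 0 + 0 + 0 + 0 + 0 = 1
Shortfall: 45 − 1 = 44

44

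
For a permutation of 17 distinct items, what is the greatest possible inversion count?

A reversed (strictly descending) arrangement makes every pair an inversion, giving C(17, 2) inversions.
C(17, 2) = 17·16/2 = 136

136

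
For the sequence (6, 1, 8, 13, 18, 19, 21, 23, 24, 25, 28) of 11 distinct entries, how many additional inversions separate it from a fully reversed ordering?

Maximum inversions for 11 distinct elements is C(11, 2) = 11·10/2 = 55.
Current inversions — for each element, count later smaller elements:
6: 1
1: 0
8: 0
13: 0
18: 0
19: 0
21: 0
23: 0
24: 0
25: 0
28: 0
Current total: 1 + 0 + 0 + 0 + 0 + 0 + 0 + 0 + 0 + 0 + 0 = 1
Shortfall: 55 − 1 = 54

54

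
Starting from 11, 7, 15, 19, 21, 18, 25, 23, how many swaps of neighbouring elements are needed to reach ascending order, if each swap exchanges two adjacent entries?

4 adjacent swaps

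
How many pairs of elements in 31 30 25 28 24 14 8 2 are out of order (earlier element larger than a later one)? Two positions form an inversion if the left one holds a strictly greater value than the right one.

Element-by-element contributions:
31: 7
30: 6
25: 4
28: 4
24: 3
14: 2
8: 1
2: 0
Sum: 7 + 6 + 4 + 4 + 3 + 2 + 1 + 0 = 27

27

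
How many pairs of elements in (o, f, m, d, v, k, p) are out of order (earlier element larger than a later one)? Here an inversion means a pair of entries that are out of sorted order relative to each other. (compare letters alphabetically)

9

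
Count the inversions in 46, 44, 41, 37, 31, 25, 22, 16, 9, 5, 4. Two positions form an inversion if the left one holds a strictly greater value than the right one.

For each element, count later entries that are smaller:
46 → 44, 41, 37, 31, 25, 22, 16, 9, 5, 4 → 10
44 → 41, 37, 31, 25, 22, 16, 9, 5, 4 → 9
41 → 37, 31, 25, 22, 16, 9, 5, 4 → 8
37 → 31, 25, 22, 16, 9, 5, 4 → 7
31 → 25, 22, 16, 9, 5, 4 → 6
25 → 22, 16, 9, 5, 4 → 5
22 → 16, 9, 5, 4 → 4
16 → 9, 5, 4 → 3
9 → 5, 4 → 2
5 → 4 → 1
4 → none → 0
Sum: 10 + 9 + 8 + 7 + 6 + 5 + 4 + 3 + 2 + 1 + 0 = 55

Out-of-order pairs: 55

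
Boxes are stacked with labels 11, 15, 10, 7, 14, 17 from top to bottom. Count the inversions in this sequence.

6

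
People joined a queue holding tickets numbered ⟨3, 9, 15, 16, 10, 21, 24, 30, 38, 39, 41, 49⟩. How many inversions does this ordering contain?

2

Sweep left to right; for each value list the smaller values that follow it:
3 → none → 0
9 → none → 0
15 → 10 → 1
16 → 10 → 1
10 → none → 0
21 → none → 0
24 → none → 0
30 → none → 0
38 → none → 0
39 → none → 0
41 → none → 0
49 → none → 0
Sum: 0 + 0 + 1 + 1 + 0 + 0 + 0 + 0 + 0 + 0 + 0 + 0 = 2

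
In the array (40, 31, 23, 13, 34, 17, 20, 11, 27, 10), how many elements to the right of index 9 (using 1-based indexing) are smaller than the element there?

1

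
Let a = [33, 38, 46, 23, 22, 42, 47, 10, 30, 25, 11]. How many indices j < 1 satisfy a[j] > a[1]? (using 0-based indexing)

0 such elements

The element at index 1 is 38.
Elements before it: 33
None of them are larger than 38.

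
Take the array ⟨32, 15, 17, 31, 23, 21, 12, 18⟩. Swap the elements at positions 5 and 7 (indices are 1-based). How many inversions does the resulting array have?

Positions 5 and 7 hold 23 and 12; after swapping, the array is [32, 15, 17, 31, 12, 21, 23, 18].
Count, for each position, how many later elements it exceeds:
32 → 15, 17, 31, 12, 21, 23, 18 → 7
15 → 12 → 1
17 → 12 → 1
31 → 12, 21, 23, 18 → 4
12 → none → 0
21 → 18 → 1
23 → 18 → 1
18 → none → 0
Sum: 7 + 1 + 1 + 4 + 0 + 1 + 1 + 0 = 15

15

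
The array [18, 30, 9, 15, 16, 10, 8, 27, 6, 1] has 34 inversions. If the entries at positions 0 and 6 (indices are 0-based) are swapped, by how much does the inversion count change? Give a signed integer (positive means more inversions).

-9

Positions 0 and 6 hold 18 and 8; after swapping, the array is [8, 30, 9, 15, 16, 10, 18, 27, 6, 1].
For each element, count later entries that are smaller:
8 → 6, 1 → 2
30 → 9, 15, 16, 10, 18, 27, 6, 1 → 8
9 → 6, 1 → 2
15 → 10, 6, 1 → 3
16 → 10, 6, 1 → 3
10 → 6, 1 → 2
18 → 6, 1 → 2
27 → 6, 1 → 2
6 → 1 → 1
1 → none → 0
Sum: 2 + 8 + 2 + 3 + 3 + 2 + 2 + 2 + 1 + 0 = 25
Change: 25 − 34 = -9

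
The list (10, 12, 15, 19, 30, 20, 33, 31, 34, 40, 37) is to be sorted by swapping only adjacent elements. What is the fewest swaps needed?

Adjacent swaps: 3

Minimum adjacent swaps = number of inversions (each swap of adjacent out-of-order elements removes one inversion and no swap can remove more).
Count inversions — for each element, later elements that are smaller:
10: none → 0
12: none → 0
15: none → 0
19: none → 0
30: 20 → 1
20: none → 0
33: 31 → 1
31: none → 0
34: none → 0
40: 37 → 1
37: none → 0
Total inversions: 0 + 0 + 0 + 0 + 1 + 0 + 1 + 0 + 0 + 1 + 0 = 3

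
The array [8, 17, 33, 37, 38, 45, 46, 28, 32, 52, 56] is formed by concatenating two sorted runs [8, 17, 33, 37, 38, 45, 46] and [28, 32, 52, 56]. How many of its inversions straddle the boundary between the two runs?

Count, for every r in R, how many entries of L exceed r:
r = 28: 33, 37, 38, 45, 46 → 5
r = 32: 33, 37, 38, 45, 46 → 5
r = 52: none → 0
r = 56: none → 0
Cross-inversions: 5 + 5 + 0 + 0 = 10

10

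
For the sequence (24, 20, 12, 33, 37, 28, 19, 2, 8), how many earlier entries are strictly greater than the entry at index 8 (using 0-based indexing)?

7

The element at index 8 is 8.
Elements before it: 24, 20, 12, 33, 37, 28, 19, 2
Those larger than 8: 24, 20, 12, 33, 37, 28, 19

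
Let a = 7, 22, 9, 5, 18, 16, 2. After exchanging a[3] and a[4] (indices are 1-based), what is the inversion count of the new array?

12

Positions 3 and 4 hold 9 and 5; after swapping, the array is [7, 22, 5, 9, 18, 16, 2].
Count, for each position, how many later elements it exceeds:
7 → 5, 2 → 2
22 → 5, 9, 18, 16, 2 → 5
5 → 2 → 1
9 → 2 → 1
18 → 16, 2 → 2
16 → 2 → 1
2 → none → 0
Sum: 2 + 5 + 1 + 1 + 2 + 1 + 0 = 12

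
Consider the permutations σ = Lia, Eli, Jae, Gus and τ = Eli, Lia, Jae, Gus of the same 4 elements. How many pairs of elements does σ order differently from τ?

Assign each item its position (1..4) in the first ordering, then rewrite the second ordering as that position sequence:
positions: Lia→1, Eli→2, Jae→3, Gus→4
second ordering as positions: [2, 1, 3, 4]
Discordant pairs = inversions in this position sequence.
2: 1 → 1
1: 0
3: 0
4: 0
Total: 1 + 0 + 0 + 0 = 1

1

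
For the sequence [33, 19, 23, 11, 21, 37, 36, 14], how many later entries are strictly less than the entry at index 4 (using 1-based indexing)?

The element at index 4 is 11.
Elements after it: 21, 37, 36, 14
None of them are smaller than 11.

0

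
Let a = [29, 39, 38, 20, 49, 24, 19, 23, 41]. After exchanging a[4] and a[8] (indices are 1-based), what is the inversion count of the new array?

21 inversions

Positions 4 and 8 hold 20 and 23; after swapping, the array is [29, 39, 38, 23, 49, 24, 19, 20, 41].
Element-by-element contributions:
29 → 23, 24, 19, 20 → 4
39 → 38, 23, 24, 19, 20 → 5
38 → 23, 24, 19, 20 → 4
23 → 19, 20 → 2
49 → 24, 19, 20, 41 → 4
24 → 19, 20 → 2
19 → none → 0
20 → none → 0
41 → none → 0
Sum: 4 + 5 + 4 + 2 + 4 + 2 + 0 + 0 + 0 = 21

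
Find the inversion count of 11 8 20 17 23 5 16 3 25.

For each element, count later entries that are smaller:
11: 3
8: 2
20: 4
17: 3
23: 3
5: 1
16: 1
3: 0
25: 0
Sum: 3 + 2 + 4 + 3 + 3 + 1 + 1 + 0 + 0 = 17

17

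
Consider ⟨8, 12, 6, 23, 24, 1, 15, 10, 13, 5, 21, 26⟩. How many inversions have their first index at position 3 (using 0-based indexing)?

6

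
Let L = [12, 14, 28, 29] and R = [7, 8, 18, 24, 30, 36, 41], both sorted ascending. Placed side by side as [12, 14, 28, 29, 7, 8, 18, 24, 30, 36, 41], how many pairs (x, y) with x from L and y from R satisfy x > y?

Take each right-half value and tally the left-half values above it:
r = 7: 12, 14, 28, 29 → 4
r = 8: 12, 14, 28, 29 → 4
r = 18: 28, 29 → 2
r = 24: 28, 29 → 2
r = 30: none → 0
r = 36: none → 0
r = 41: none → 0
Cross-inversions: 4 + 4 + 2 + 2 + 0 + 0 + 0 = 12

12 cross-inversions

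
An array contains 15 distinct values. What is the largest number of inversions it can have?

105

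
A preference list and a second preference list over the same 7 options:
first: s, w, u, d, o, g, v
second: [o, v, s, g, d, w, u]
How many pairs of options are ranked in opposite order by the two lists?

Assign each item its position (1..7) in the first ordering, then rewrite the second ordering as that position sequence:
positions: s→1, w→2, u→3, d→4, o→5, g→6, v→7
second ordering as positions: [5, 7, 1, 6, 4, 2, 3]
Discordant pairs = inversions in this position sequence.
5: 1, 4, 2, 3 → 4
7: 1, 6, 4, 2, 3 → 5
1: 0
6: 4, 2, 3 → 3
4: 2, 3 → 2
2: 0
3: 0
Total: 4 + 5 + 0 + 3 + 2 + 0 + 0 = 14

Pairs: 14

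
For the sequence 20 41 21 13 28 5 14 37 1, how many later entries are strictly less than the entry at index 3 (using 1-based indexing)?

4

The element at index 3 is 21.
Elements after it: 13, 28, 5, 14, 37, 1
Those smaller than 21: 13, 5, 14, 1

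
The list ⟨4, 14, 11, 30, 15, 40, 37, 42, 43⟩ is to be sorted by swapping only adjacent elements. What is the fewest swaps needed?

3

Each adjacent swap fixes exactly one inversion, so the minimum swap count equals the number of inversions.
Count inversions — for each element, later elements that are smaller:
4: none → 0
14: 11 → 1
11: none → 0
30: 15 → 1
15: none → 0
40: 37 → 1
37: none → 0
42: none → 0
43: none → 0
Total inversions: 0 + 1 + 0 + 1 + 0 + 1 + 0 + 0 + 0 = 3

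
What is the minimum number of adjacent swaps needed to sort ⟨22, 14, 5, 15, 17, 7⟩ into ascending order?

Each adjacent swap fixes exactly one inversion, so the minimum swap count equals the number of inversions.
Count inversions — for each element, later elements that are smaller:
22: 14, 5, 15, 17, 7 → 5
14: 5, 7 → 2
5: none → 0
15: 7 → 1
17: 7 → 1
7: none → 0
Total inversions: 5 + 2 + 0 + 1 + 1 + 0 = 9

9 adjacent swaps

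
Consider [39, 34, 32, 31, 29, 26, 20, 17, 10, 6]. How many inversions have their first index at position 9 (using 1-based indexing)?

1 such element

The element at index 9 is 10.
Elements after it: 6
Those smaller than 10: 6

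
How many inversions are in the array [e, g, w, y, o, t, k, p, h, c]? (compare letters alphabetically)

26

Count, for each position, how many later elements it exceeds:
e: 1
g: 1
w: 6
y: 6
o: 3
t: 4
k: 2
p: 2
h: 1
c: 0
Sum: 1 + 1 + 6 + 6 + 3 + 4 + 2 + 2 + 1 + 0 = 26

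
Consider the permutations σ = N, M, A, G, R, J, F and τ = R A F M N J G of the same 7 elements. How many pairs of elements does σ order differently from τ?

12

Assign each item its position (1..7) in the first ordering, then rewrite the second ordering as that position sequence:
positions: N→1, M→2, A→3, G→4, R→5, J→6, F→7
second ordering as positions: [5, 3, 7, 2, 1, 6, 4]
Discordant pairs = inversions in this position sequence.
5: 3, 2, 1, 4 → 4
3: 2, 1 → 2
7: 2, 1, 6, 4 → 4
2: 1 → 1
1: 0
6: 4 → 1
4: 0
Total: 4 + 2 + 4 + 1 + 0 + 1 + 0 = 12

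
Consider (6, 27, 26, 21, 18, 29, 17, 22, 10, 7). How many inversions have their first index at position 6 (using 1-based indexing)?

4 such elements

The element at index 6 is 29.
Elements after it: 17, 22, 10, 7
Those smaller than 29: 17, 22, 10, 7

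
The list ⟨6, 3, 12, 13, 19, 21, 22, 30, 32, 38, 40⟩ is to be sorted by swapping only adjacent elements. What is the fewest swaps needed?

1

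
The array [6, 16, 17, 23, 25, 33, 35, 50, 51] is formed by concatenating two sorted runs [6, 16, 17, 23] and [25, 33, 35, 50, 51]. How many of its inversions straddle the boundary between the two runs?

Take each right-half value and tally the left-half values above it:
r = 25: none → 0
r = 33: none → 0
r = 35: none → 0
r = 50: none → 0
r = 51: none → 0
Cross-inversions: 0 + 0 + 0 + 0 + 0 = 0

Cross-inversions: 0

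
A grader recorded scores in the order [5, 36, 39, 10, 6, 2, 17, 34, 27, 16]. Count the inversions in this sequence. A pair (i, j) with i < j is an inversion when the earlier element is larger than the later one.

Inversions: 22

Count, for each position, how many later elements it exceeds:
5 → 2 → 1
36 → 10, 6, 2, 17, 34, 27, 16 → 7
39 → 10, 6, 2, 17, 34, 27, 16 → 7
10 → 6, 2 → 2
6 → 2 → 1
2 → none → 0
17 → 16 → 1
34 → 27, 16 → 2
27 → 16 → 1
16 → none → 0
Sum: 1 + 7 + 7 + 2 + 1 + 0 + 1 + 2 + 1 + 0 = 22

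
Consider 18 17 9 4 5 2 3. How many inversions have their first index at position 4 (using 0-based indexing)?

2 such elements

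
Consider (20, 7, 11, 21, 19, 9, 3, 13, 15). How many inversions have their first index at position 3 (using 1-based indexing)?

2

The element at index 3 is 11.
Elements after it: 21, 19, 9, 3, 13, 15
Those smaller than 11: 9, 3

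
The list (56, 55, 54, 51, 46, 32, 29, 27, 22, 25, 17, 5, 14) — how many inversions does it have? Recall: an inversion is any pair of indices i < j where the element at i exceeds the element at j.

For each element, count later entries that are smaller:
56 → 55, 54, 51, 46, 32, 29, 27, 22, 25, 17, 5, 14 → 12
55 → 54, 51, 46, 32, 29, 27, 22, 25, 17, 5, 14 → 11
54 → 51, 46, 32, 29, 27, 22, 25, 17, 5, 14 → 10
51 → 46, 32, 29, 27, 22, 25, 17, 5, 14 → 9
46 → 32, 29, 27, 22, 25, 17, 5, 14 → 8
32 → 29, 27, 22, 25, 17, 5, 14 → 7
29 → 27, 22, 25, 17, 5, 14 → 6
27 → 22, 25, 17, 5, 14 → 5
22 → 17, 5, 14 → 3
25 → 17, 5, 14 → 3
17 → 5, 14 → 2
5 → none → 0
14 → none → 0
Sum: 12 + 11 + 10 + 9 + 8 + 7 + 6 + 5 + 3 + 3 + 2 + 0 + 0 = 76

76 inversions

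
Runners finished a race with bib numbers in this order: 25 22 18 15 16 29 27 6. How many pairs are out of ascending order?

For each element, count later entries that are smaller:
25: 5
22: 4
18: 3
15: 1
16: 1
29: 2
27: 1
6: 0
Sum: 5 + 4 + 3 + 1 + 1 + 2 + 1 + 0 = 17

There are 17 inversions.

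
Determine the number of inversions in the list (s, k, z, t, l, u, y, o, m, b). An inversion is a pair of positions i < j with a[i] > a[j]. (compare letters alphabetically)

Count, for each position, how many later elements it exceeds:
s: 5
k: 1
z: 7
t: 4
l: 1
u: 3
y: 3
o: 2
m: 1
b: 0
Sum: 5 + 1 + 7 + 4 + 1 + 3 + 3 + 2 + 1 + 0 = 27

27 inversions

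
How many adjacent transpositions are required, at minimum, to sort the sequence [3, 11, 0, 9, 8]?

5

Minimum adjacent swaps = number of inversions (each swap of adjacent out-of-order elements removes one inversion and no swap can remove more).
Count inversions — for each element, later elements that are smaller:
3: 0 → 1
11: 0, 9, 8 → 3
0: none → 0
9: 8 → 1
8: none → 0
Total inversions: 1 + 3 + 0 + 1 + 0 = 5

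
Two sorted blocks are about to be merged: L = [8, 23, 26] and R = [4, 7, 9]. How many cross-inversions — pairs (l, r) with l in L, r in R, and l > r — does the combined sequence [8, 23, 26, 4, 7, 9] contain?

8

Take each right-half value and tally the left-half values above it:
r = 4: 8, 23, 26 → 3
r = 7: 8, 23, 26 → 3
r = 9: 23, 26 → 2
Cross-inversions: 3 + 3 + 2 = 8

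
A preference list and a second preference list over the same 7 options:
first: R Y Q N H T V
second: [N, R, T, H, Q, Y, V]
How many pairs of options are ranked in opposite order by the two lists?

Pairs: 9

Assign each item its position (1..7) in the first ordering, then rewrite the second ordering as that position sequence:
positions: R→1, Y→2, Q→3, N→4, H→5, T→6, V→7
second ordering as positions: [4, 1, 6, 5, 3, 2, 7]
Discordant pairs = inversions in this position sequence.
4: 1, 3, 2 → 3
1: 0
6: 5, 3, 2 → 3
5: 3, 2 → 2
3: 2 → 1
2: 0
7: 0
Total: 3 + 0 + 3 + 2 + 1 + 0 + 0 = 9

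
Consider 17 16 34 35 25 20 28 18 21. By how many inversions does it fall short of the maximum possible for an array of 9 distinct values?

Maximum inversions for 9 distinct elements is C(9, 2) = 9·8/2 = 36.
Current inversions — for each element, count later smaller elements:
17: 1
16: 0
34: 5
35: 5
25: 3
20: 1
28: 2
18: 0
21: 0
Current total: 1 + 0 + 5 + 5 + 3 + 1 + 2 + 0 + 0 = 17
Shortfall: 36 − 17 = 19

19 inversions short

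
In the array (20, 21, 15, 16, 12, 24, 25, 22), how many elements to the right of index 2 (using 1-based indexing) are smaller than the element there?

3

The element at index 2 is 21.
Elements after it: 15, 16, 12, 24, 25, 22
Those smaller than 21: 15, 16, 12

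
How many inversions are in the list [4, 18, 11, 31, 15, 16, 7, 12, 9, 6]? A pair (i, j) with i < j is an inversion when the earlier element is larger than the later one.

28

Element-by-element contributions:
4 → none → 0
18 → 11, 15, 16, 7, 12, 9, 6 → 7
11 → 7, 9, 6 → 3
31 → 15, 16, 7, 12, 9, 6 → 6
15 → 7, 12, 9, 6 → 4
16 → 7, 12, 9, 6 → 4
7 → 6 → 1
12 → 9, 6 → 2
9 → 6 → 1
6 → none → 0
Sum: 0 + 7 + 3 + 6 + 4 + 4 + 1 + 2 + 1 + 0 = 28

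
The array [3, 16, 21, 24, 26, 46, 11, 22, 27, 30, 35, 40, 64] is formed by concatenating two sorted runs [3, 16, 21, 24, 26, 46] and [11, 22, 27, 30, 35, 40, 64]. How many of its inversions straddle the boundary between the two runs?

Take each right-half value and tally the left-half values above it:
r = 11: 16, 21, 24, 26, 46 → 5
r = 22: 24, 26, 46 → 3
r = 27: 46 → 1
r = 30: 46 → 1
r = 35: 46 → 1
r = 40: 46 → 1
r = 64: none → 0
Cross-inversions: 5 + 3 + 1 + 1 + 1 + 1 + 0 = 12

12 split inversions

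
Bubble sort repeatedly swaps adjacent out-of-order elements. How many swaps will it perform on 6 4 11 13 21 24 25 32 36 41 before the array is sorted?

The minimum number of adjacent swaps to sort an array equals its inversion count, since every such swap removes exactly one inversion.
Count inversions — for each element, later elements that are smaller:
6: 4 → 1
4: none → 0
11: none → 0
13: none → 0
21: none → 0
24: none → 0
25: none → 0
32: none → 0
36: none → 0
41: none → 0
Total inversions: 1 + 0 + 0 + 0 + 0 + 0 + 0 + 0 + 0 + 0 = 1

1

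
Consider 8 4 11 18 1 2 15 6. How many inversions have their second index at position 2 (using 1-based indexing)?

1

The element at index 2 is 4.
Elements before it: 8
Those larger than 4: 8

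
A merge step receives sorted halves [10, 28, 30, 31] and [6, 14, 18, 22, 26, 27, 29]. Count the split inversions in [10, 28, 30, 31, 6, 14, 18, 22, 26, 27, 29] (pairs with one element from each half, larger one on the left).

21 cross-inversions

For each element r of the right run, count left-run elements greater than r:
r = 6: 10, 28, 30, 31 → 4
r = 14: 28, 30, 31 → 3
r = 18: 28, 30, 31 → 3
r = 22: 28, 30, 31 → 3
r = 26: 28, 30, 31 → 3
r = 27: 28, 30, 31 → 3
r = 29: 30, 31 → 2
Cross-inversions: 4 + 3 + 3 + 3 + 3 + 3 + 2 = 21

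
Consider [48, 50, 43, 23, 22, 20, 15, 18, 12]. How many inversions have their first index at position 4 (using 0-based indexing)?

The element at index 4 is 22.
Elements after it: 20, 15, 18, 12
Those smaller than 22: 20, 15, 18, 12

4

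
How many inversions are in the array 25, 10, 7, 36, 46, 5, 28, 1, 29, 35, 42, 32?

For each element, count later entries that are smaller:
25 → 10, 7, 5, 1 → 4
10 → 7, 5, 1 → 3
7 → 5, 1 → 2
36 → 5, 28, 1, 29, 35, 32 → 6
46 → 5, 28, 1, 29, 35, 42, 32 → 7
5 → 1 → 1
28 → 1 → 1
1 → none → 0
29 → none → 0
35 → 32 → 1
42 → 32 → 1
32 → none → 0
Sum: 4 + 3 + 2 + 6 + 7 + 1 + 1 + 0 + 0 + 1 + 1 + 0 = 26

There are 26 inversions.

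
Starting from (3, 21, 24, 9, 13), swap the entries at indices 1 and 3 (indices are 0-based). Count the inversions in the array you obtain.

Positions 1 and 3 hold 21 and 9; after swapping, the array is [3, 9, 24, 21, 13].
Element-by-element contributions:
3: 0
9: 0
24: 2
21: 1
13: 0
Sum: 0 + 0 + 2 + 1 + 0 = 3

3 inversions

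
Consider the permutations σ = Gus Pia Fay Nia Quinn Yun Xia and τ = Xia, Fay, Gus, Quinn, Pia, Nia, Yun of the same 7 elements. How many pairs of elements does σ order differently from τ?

Assign each item its position (1..7) in the first ordering, then rewrite the second ordering as that position sequence:
positions: Gus→1, Pia→2, Fay→3, Nia→4, Quinn→5, Yun→6, Xia→7
second ordering as positions: [7, 3, 1, 5, 2, 4, 6]
Discordant pairs = inversions in this position sequence.
7: 3, 1, 5, 2, 4, 6 → 6
3: 1, 2 → 2
1: 0
5: 2, 4 → 2
2: 0
4: 0
6: 0
Total: 6 + 2 + 0 + 2 + 0 + 0 + 0 = 10

10 discordant pairs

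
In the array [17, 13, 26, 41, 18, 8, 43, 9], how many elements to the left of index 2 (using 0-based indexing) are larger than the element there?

The element at index 2 is 26.
Elements before it: 17, 13
None of them are larger than 26.

0 such elements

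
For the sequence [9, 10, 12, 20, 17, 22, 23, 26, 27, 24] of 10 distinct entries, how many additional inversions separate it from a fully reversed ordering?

42 inversions short

Maximum inversions for 10 distinct elements is C(10, 2) = 10·9/2 = 45.
Current inversions — for each element, count later smaller elements:
9: 0
10: 0
12: 0
20: 1
17: 0
22: 0
23: 0
26: 1
27: 1
24: 0
Current total: 0 + 0 + 0 + 1 + 0 + 0 + 0 + 1 + 1 + 0 = 3
Shortfall: 45 − 3 = 42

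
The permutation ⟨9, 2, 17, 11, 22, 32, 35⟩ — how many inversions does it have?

Sweep left to right; for each value list the smaller values that follow it:
9: 1
2: 0
17: 1
11: 0
22: 0
32: 0
35: 0
Sum: 1 + 0 + 1 + 0 + 0 + 0 + 0 = 2

Out-of-order pairs: 2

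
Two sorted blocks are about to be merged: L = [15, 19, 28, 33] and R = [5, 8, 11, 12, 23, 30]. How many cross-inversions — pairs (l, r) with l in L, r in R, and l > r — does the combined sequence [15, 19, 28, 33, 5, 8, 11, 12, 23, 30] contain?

Take each right-half value and tally the left-half values above it:
r = 5: 15, 19, 28, 33 → 4
r = 8: 15, 19, 28, 33 → 4
r = 11: 15, 19, 28, 33 → 4
r = 12: 15, 19, 28, 33 → 4
r = 23: 28, 33 → 2
r = 30: 33 → 1
Cross-inversions: 4 + 4 + 4 + 4 + 2 + 1 = 19

19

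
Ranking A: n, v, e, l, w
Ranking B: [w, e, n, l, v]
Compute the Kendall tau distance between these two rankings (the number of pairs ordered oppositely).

There are 7 discordant pairs.

Assign each item its position (1..5) in the first ordering, then rewrite the second ordering as that position sequence:
positions: n→1, v→2, e→3, l→4, w→5
second ordering as positions: [5, 3, 1, 4, 2]
Discordant pairs = inversions in this position sequence.
5: 3, 1, 4, 2 → 4
3: 1, 2 → 2
1: 0
4: 2 → 1
2: 0
Total: 4 + 2 + 0 + 1 + 0 = 7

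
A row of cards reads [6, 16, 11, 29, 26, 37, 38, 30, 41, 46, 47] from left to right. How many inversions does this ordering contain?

4 out-of-order pairs

For each element, count later entries that are smaller:
6 → none → 0
16 → 11 → 1
11 → none → 0
29 → 26 → 1
26 → none → 0
37 → 30 → 1
38 → 30 → 1
30 → none → 0
41 → none → 0
46 → none → 0
47 → none → 0
Sum: 0 + 1 + 0 + 1 + 0 + 1 + 1 + 0 + 0 + 0 + 0 = 4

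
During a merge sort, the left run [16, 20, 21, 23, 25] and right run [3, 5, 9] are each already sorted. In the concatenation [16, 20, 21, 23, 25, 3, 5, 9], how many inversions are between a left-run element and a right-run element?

15 split inversions

Count, for every r in R, how many entries of L exceed r:
r = 3: 16, 20, 21, 23, 25 → 5
r = 5: 16, 20, 21, 23, 25 → 5
r = 9: 16, 20, 21, 23, 25 → 5
Cross-inversions: 5 + 5 + 5 = 15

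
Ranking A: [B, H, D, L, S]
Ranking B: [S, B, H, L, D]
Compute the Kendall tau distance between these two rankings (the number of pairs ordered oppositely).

5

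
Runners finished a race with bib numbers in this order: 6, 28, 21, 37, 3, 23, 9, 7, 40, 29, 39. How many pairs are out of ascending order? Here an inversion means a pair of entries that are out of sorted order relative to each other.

19

Sweep left to right; for each value list the smaller values that follow it:
6: 1
28: 5
21: 3
37: 5
3: 0
23: 2
9: 1
7: 0
40: 2
29: 0
39: 0
Sum: 1 + 5 + 3 + 5 + 0 + 2 + 1 + 0 + 2 + 0 + 0 = 19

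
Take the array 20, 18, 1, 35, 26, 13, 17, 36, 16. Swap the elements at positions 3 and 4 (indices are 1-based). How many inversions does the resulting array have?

Positions 3 and 4 hold 1 and 35; after swapping, the array is [20, 18, 35, 1, 26, 13, 17, 36, 16].
Element-by-element contributions:
20 → 18, 1, 13, 17, 16 → 5
18 → 1, 13, 17, 16 → 4
35 → 1, 26, 13, 17, 16 → 5
1 → none → 0
26 → 13, 17, 16 → 3
13 → none → 0
17 → 16 → 1
36 → 16 → 1
16 → none → 0
Sum: 5 + 4 + 5 + 0 + 3 + 0 + 1 + 1 + 0 = 19

19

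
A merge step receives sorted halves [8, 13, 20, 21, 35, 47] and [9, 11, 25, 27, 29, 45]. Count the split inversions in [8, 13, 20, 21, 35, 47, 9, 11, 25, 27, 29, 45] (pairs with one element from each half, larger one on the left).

Count, for every r in R, how many entries of L exceed r:
r = 9: 13, 20, 21, 35, 47 → 5
r = 11: 13, 20, 21, 35, 47 → 5
r = 25: 35, 47 → 2
r = 27: 35, 47 → 2
r = 29: 35, 47 → 2
r = 45: 47 → 1
Cross-inversions: 5 + 5 + 2 + 2 + 2 + 1 = 17

17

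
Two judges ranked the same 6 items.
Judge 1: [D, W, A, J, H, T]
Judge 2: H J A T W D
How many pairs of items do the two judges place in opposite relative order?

Discordant pairs: 12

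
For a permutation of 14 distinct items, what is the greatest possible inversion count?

91

A reversed (strictly descending) arrangement makes every pair an inversion, giving C(14, 2) inversions.
C(14, 2) = 14·13/2 = 91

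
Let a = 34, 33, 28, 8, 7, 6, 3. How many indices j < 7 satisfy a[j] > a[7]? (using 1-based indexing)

6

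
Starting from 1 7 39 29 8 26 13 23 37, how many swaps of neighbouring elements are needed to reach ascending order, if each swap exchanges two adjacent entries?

Each adjacent swap fixes exactly one inversion, so the minimum swap count equals the number of inversions.
Count inversions — for each element, later elements that are smaller:
1: none → 0
7: none → 0
39: 29, 8, 26, 13, 23, 37 → 6
29: 8, 26, 13, 23 → 4
8: none → 0
26: 13, 23 → 2
13: none → 0
23: none → 0
37: none → 0
Total inversions: 0 + 0 + 6 + 4 + 0 + 2 + 0 + 0 + 0 = 12

12 swaps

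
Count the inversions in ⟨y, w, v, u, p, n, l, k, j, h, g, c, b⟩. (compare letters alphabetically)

There are 78 inversions.

Count, for each position, how many later elements it exceeds:
y: 12
w: 11
v: 10
u: 9
p: 8
n: 7
l: 6
k: 5
j: 4
h: 3
g: 2
c: 1
b: 0
Sum: 12 + 11 + 10 + 9 + 8 + 7 + 6 + 5 + 4 + 3 + 2 + 1 + 0 = 78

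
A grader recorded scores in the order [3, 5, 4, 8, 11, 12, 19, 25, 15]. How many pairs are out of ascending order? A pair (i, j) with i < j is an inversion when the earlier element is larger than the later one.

3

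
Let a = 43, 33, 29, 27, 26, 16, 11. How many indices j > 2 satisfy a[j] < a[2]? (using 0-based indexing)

4 such elements

The element at index 2 is 29.
Elements after it: 27, 26, 16, 11
Those smaller than 29: 27, 26, 16, 11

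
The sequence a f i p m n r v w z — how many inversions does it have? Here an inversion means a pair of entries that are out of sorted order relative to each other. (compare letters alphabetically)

Element-by-element contributions:
a: 0
f: 0
i: 0
p: 2
m: 0
n: 0
r: 0
v: 0
w: 0
z: 0
Sum: 0 + 0 + 0 + 2 + 0 + 0 + 0 + 0 + 0 + 0 = 2

2 out-of-order pairs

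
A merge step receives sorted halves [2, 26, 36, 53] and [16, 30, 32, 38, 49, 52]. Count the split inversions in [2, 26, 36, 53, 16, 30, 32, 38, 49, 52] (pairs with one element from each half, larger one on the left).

Take each right-half value and tally the left-half values above it:
r = 16: 26, 36, 53 → 3
r = 30: 36, 53 → 2
r = 32: 36, 53 → 2
r = 38: 53 → 1
r = 49: 53 → 1
r = 52: 53 → 1
Cross-inversions: 3 + 2 + 2 + 1 + 1 + 1 = 10

There are 10 cross-inversions.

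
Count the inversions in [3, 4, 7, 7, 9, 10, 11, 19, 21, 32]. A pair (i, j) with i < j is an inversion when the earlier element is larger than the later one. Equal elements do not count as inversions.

Inversions: 0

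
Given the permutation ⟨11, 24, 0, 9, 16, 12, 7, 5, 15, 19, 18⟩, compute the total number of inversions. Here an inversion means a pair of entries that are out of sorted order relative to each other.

For each element, count later entries that are smaller:
11 → 0, 9, 7, 5 → 4
24 → 0, 9, 16, 12, 7, 5, 15, 19, 18 → 9
0 → none → 0
9 → 7, 5 → 2
16 → 12, 7, 5, 15 → 4
12 → 7, 5 → 2
7 → 5 → 1
5 → none → 0
15 → none → 0
19 → 18 → 1
18 → none → 0
Sum: 4 + 9 + 0 + 2 + 4 + 2 + 1 + 0 + 0 + 1 + 0 = 23

Inversions: 23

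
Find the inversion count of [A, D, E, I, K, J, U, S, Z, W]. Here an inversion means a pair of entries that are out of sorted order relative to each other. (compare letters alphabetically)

There are 3 out-of-order pairs.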